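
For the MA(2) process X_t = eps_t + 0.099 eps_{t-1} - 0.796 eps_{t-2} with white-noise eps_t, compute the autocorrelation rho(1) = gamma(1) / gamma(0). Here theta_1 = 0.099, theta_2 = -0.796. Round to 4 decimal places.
\rho(1) = 0.0123

For an MA(q) process with theta_0 = 1, the autocovariance is
  gamma(k) = sigma^2 * sum_{i=0..q-k} theta_i * theta_{i+k},
and rho(k) = gamma(k) / gamma(0). Sigma^2 cancels.
  numerator   = (1)*(0.099) + (0.099)*(-0.796) = 0.020196.
  denominator = (1)^2 + (0.099)^2 + (-0.796)^2 = 1.643417.
  rho(1) = 0.020196 / 1.643417 = 0.0123.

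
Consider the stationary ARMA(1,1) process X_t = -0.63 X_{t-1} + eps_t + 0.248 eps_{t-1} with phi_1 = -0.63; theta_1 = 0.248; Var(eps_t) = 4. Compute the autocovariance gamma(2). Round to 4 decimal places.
\gamma(2) = 1.3468

Multiply the model equation by X_{t-k} and take expectations. With theta_0 = psi_0 = 1 and psi_j the MA(infinity) weights, this gives
  gamma(k) - sum_i phi_i gamma(k-i) = c_k,
  c_k = sigma^2 * sum_{j=k..q} theta_j psi_{j-k}   (c_k = 0 for k > q),
using gamma(-m) = gamma(m).
psi-weights needed (psi_j = theta_j + sum_i phi_i psi_{j-i}):
  psi_1 = theta_1 + phi_1 = 0.248 + (-0.63) = -0.382
Right-hand sides:
  c_0 = sigma^2 (1 + theta_1 psi_1) = 4 * (1 + (0.248)(-0.382)) = 4 * 0.905264 = 3.621056
  c_1 = sigma^2 theta_1 = 4 * (0.248) = 0.992
  c_2 = 0
Equations for k = 0 and k = 1 (AR order 1):
  gamma(0) = phi_1 gamma(1) + c_0
  gamma(1) = phi_1 gamma(0) + c_1
Substituting the second into the first: gamma(0) (1 - phi_1^2) = c_0 + phi_1 c_1, so
  gamma(0) = (c_0 + phi_1 c_1) / (1 - phi_1^2) = (3.621056 + (-0.63)(0.992)) / (1 - (-0.63)^2) = 2.996096 / 0.6031 = 4.967826.
  gamma(1) = phi_1 gamma(0) + c_1 = (-0.63)(4.967826) + (0.992) = -2.137731.
For k = 2 (> q): gamma(2) = phi_1 gamma(1) = (-0.63)(-2.137731) = 1.34677.
Therefore gamma(2) = 1.3468 (to 4 decimal places).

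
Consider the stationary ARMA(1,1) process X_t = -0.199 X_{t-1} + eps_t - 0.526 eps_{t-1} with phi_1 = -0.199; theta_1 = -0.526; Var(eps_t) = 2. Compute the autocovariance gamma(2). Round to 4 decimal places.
\gamma(2) = 0.3319

Multiply the model equation by X_{t-k} and take expectations. With theta_0 = psi_0 = 1 and psi_j the MA(infinity) weights, this gives
  gamma(k) - sum_i phi_i gamma(k-i) = c_k,
  c_k = sigma^2 * sum_{j=k..q} theta_j psi_{j-k}   (c_k = 0 for k > q),
using gamma(-m) = gamma(m).
psi-weights needed (psi_j = theta_j + sum_i phi_i psi_{j-i}):
  psi_1 = theta_1 + phi_1 = -0.526 + (-0.199) = -0.725
Right-hand sides:
  c_0 = sigma^2 (1 + theta_1 psi_1) = 2 * (1 + (-0.526)(-0.725)) = 2 * 1.38135 = 2.7627
  c_1 = sigma^2 theta_1 = 2 * (-0.526) = -1.052
  c_2 = 0
Equations for k = 0 and k = 1 (AR order 1):
  gamma(0) = phi_1 gamma(1) + c_0
  gamma(1) = phi_1 gamma(0) + c_1
Substituting the second into the first: gamma(0) (1 - phi_1^2) = c_0 + phi_1 c_1, so
  gamma(0) = (c_0 + phi_1 c_1) / (1 - phi_1^2) = (2.7627 + (-0.199)(-1.052)) / (1 - (-0.199)^2) = 2.972048 / 0.960399 = 3.094597.
  gamma(1) = phi_1 gamma(0) + c_1 = (-0.199)(3.094597) + (-1.052) = -1.667825.
For k = 2 (> q): gamma(2) = phi_1 gamma(1) = (-0.199)(-1.667825) = 0.331897.
Therefore gamma(2) = 0.3319 (to 4 decimal places).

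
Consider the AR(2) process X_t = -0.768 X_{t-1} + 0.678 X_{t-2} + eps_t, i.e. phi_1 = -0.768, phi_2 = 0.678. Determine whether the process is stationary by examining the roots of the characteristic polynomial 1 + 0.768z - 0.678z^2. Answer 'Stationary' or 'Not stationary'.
\text{Not stationary}

The AR(p) characteristic polynomial is P(z) = 1 + 0.768z - 0.678z^2.
Stationarity requires all roots to lie outside the unit circle, i.e. |z| > 1 for every root.
Set 1 + (0.768) z + (-0.678) z^2 = 0, i.e. a z^2 + b z + c = 0 with a = -0.678, b = 0.768, c = 1.
Discriminant D = b^2 - 4ac = (0.768)^2 - 4*(-0.678)*1 = 0.589824 - (-2.712) = 3.301824.
D >= 0, so the roots are real: z = (-b +/- sqrt(D)) / (2a) = (-0.768 +/- 1.817092) / (-1.356).
  z_1 = (-0.768 + 1.817092) / (-1.356) = -0.7737,   |z_1| = 0.7737.
  z_2 = (-0.768 - 1.817092) / (-1.356) = 1.9064,   |z_2| = 1.9064.
Moduli of all roots: 0.7737, 1.9064.
All moduli strictly greater than 1? No.
Verdict: Not stationary.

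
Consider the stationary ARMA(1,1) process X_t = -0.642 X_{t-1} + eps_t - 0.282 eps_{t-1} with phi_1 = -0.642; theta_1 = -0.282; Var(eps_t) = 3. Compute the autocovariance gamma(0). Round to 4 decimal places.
\gamma(0) = 7.3572

Multiply the model equation by X_{t-k} and take expectations. With theta_0 = psi_0 = 1 and psi_j the MA(infinity) weights, this gives
  gamma(k) - sum_i phi_i gamma(k-i) = c_k,
  c_k = sigma^2 * sum_{j=k..q} theta_j psi_{j-k}   (c_k = 0 for k > q),
using gamma(-m) = gamma(m).
psi-weights needed (psi_j = theta_j + sum_i phi_i psi_{j-i}):
  psi_1 = theta_1 + phi_1 = -0.282 + (-0.642) = -0.924
Right-hand sides:
  c_0 = sigma^2 (1 + theta_1 psi_1) = 3 * (1 + (-0.282)(-0.924)) = 3 * 1.260568 = 3.781704
  c_1 = sigma^2 theta_1 = 3 * (-0.282) = -0.846
  c_2 = 0
Equations for k = 0 and k = 1 (AR order 1):
  gamma(0) = phi_1 gamma(1) + c_0
  gamma(1) = phi_1 gamma(0) + c_1
Substituting the second into the first: gamma(0) (1 - phi_1^2) = c_0 + phi_1 c_1, so
  gamma(0) = (c_0 + phi_1 c_1) / (1 - phi_1^2) = (3.781704 + (-0.642)(-0.846)) / (1 - (-0.642)^2) = 4.324836 / 0.587836 = 7.357215.
Therefore gamma(0) = 7.3572 (to 4 decimal places).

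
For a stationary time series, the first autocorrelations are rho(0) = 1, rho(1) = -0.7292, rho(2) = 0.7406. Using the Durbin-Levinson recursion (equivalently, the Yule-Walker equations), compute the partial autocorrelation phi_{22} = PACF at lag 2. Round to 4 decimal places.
\phi_{22} = 0.4460

The PACF at lag k is phi_{kk}, the last component of the solution
to the Yule-Walker system G_k phi = r_k where
  (G_k)_{ij} = rho(|i - j|), (r_k)_i = rho(i), i,j = 1..k.
Equivalently, Durbin-Levinson gives phi_{kk} iteratively:
  phi_{11} = rho(1)
  phi_{kk} = [rho(k) - sum_{j=1..k-1} phi_{k-1,j} rho(k-j)]
            / [1 - sum_{j=1..k-1} phi_{k-1,j} rho(j)],
  phi_{k,j} = phi_{k-1,j} - phi_{kk} phi_{k-1,k-j},  j = 1..k-1.
Step k = 1:
  phi_11 = rho(1) = -0.7292.
Step k = 2:
  phi_22 = [rho(2) - phi_11 rho(1)] / [1 - phi_11 rho(1)] = [0.7406 - (-0.7292)(-0.7292)] / [1 - (-0.7292)(-0.7292)]
         = 0.20886736 / 0.46826736 = 0.446.
Therefore phi_{22} = 0.4460.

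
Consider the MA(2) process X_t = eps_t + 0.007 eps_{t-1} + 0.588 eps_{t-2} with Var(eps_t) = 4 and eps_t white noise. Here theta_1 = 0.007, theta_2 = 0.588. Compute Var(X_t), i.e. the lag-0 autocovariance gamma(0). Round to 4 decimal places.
\gamma(0) = 5.3832

For an MA(q) process X_t = eps_t + sum_i theta_i eps_{t-i} with
Var(eps_t) = sigma^2, the variance is
  gamma(0) = sigma^2 * (1 + sum_i theta_i^2).
  sum_i theta_i^2 = (0.007)^2 + (0.588)^2 = 0.000049 + 0.345744 = 0.345793.
  gamma(0) = 4 * (1 + 0.345793) = 4 * 1.345793 = 5.383172, which rounds to 5.3832.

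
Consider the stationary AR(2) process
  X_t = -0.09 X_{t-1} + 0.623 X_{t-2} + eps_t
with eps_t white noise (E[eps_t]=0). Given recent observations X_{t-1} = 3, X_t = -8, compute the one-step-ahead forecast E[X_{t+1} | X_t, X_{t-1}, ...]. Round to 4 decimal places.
E[X_{t+1} \mid \mathcal F_t] = 2.5890

For an AR(p) model X_t = c + sum_i phi_i X_{t-i} + eps_t, the
one-step-ahead conditional mean is
  E[X_{t+1} | X_t, ...] = c + sum_i phi_i X_{t+1-i}.
Substitute known values:
  E[X_{t+1} | ...] = (-0.09) * (-8) + (0.623) * (3)
                   = 2.5890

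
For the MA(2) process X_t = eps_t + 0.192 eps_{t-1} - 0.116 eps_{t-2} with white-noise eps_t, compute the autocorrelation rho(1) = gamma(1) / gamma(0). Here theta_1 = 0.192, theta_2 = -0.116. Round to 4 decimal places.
\rho(1) = 0.1616

For an MA(q) process with theta_0 = 1, the autocovariance is
  gamma(k) = sigma^2 * sum_{i=0..q-k} theta_i * theta_{i+k},
and rho(k) = gamma(k) / gamma(0). Sigma^2 cancels.
  numerator   = (1)*(0.192) + (0.192)*(-0.116) = 0.169728.
  denominator = (1)^2 + (0.192)^2 + (-0.116)^2 = 1.05032.
  rho(1) = 0.169728 / 1.05032 = 0.1616.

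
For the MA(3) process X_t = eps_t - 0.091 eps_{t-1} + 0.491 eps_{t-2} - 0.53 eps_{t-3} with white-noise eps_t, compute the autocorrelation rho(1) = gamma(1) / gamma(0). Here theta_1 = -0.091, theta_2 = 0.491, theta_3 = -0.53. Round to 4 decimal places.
\rho(1) = -0.2587

For an MA(q) process with theta_0 = 1, the autocovariance is
  gamma(k) = sigma^2 * sum_{i=0..q-k} theta_i * theta_{i+k},
and rho(k) = gamma(k) / gamma(0). Sigma^2 cancels.
  numerator   = (1)*(-0.091) + (-0.091)*(0.491) + (0.491)*(-0.53) = -0.395911.
  denominator = (1)^2 + (-0.091)^2 + (0.491)^2 + (-0.53)^2 = 1.530262.
  rho(1) = -0.395911 / 1.530262 = -0.2587.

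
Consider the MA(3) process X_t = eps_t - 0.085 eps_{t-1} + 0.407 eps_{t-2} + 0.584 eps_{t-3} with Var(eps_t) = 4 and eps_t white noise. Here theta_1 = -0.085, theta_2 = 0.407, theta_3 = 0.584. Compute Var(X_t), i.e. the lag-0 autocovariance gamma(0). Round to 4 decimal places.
\gamma(0) = 6.0557

For an MA(q) process X_t = eps_t + sum_i theta_i eps_{t-i} with
Var(eps_t) = sigma^2, the variance is
  gamma(0) = sigma^2 * (1 + sum_i theta_i^2).
  sum_i theta_i^2 = (-0.085)^2 + (0.407)^2 + (0.584)^2 = 0.007225 + 0.165649 + 0.341056 = 0.51393.
  gamma(0) = 4 * (1 + 0.51393) = 4 * 1.51393 = 6.05572, which rounds to 6.0557.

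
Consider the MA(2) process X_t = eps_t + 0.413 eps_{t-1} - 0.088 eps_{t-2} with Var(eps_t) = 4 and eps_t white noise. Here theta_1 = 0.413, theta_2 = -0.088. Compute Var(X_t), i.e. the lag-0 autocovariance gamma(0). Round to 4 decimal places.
\gamma(0) = 4.7133

For an MA(q) process X_t = eps_t + sum_i theta_i eps_{t-i} with
Var(eps_t) = sigma^2, the variance is
  gamma(0) = sigma^2 * (1 + sum_i theta_i^2).
  sum_i theta_i^2 = (0.413)^2 + (-0.088)^2 = 0.170569 + 0.007744 = 0.178313.
  gamma(0) = 4 * (1 + 0.178313) = 4 * 1.178313 = 4.713252, which rounds to 4.7133.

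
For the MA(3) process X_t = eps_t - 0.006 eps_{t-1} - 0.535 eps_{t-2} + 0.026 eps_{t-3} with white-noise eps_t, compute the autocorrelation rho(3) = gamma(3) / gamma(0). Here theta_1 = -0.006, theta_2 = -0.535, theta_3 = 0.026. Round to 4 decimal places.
\rho(3) = 0.0202

For an MA(q) process with theta_0 = 1, the autocovariance is
  gamma(k) = sigma^2 * sum_{i=0..q-k} theta_i * theta_{i+k},
and rho(k) = gamma(k) / gamma(0). Sigma^2 cancels.
  numerator   = (1)*(0.026) = 0.026.
  denominator = (1)^2 + (-0.006)^2 + (-0.535)^2 + (0.026)^2 = 1.286937.
  rho(3) = 0.026 / 1.286937 = 0.0202.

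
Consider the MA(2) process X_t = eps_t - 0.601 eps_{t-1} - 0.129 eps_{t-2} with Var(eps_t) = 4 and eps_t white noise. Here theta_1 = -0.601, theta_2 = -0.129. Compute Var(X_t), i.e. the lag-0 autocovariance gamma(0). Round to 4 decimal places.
\gamma(0) = 5.5114

For an MA(q) process X_t = eps_t + sum_i theta_i eps_{t-i} with
Var(eps_t) = sigma^2, the variance is
  gamma(0) = sigma^2 * (1 + sum_i theta_i^2).
  sum_i theta_i^2 = (-0.601)^2 + (-0.129)^2 = 0.361201 + 0.016641 = 0.377842.
  gamma(0) = 4 * (1 + 0.377842) = 4 * 1.377842 = 5.511368, which rounds to 5.5114.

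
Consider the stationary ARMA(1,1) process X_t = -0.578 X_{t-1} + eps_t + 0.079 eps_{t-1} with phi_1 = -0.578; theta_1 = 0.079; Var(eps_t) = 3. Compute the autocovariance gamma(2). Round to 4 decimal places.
\gamma(2) = 1.2400

Multiply the model equation by X_{t-k} and take expectations. With theta_0 = psi_0 = 1 and psi_j the MA(infinity) weights, this gives
  gamma(k) - sum_i phi_i gamma(k-i) = c_k,
  c_k = sigma^2 * sum_{j=k..q} theta_j psi_{j-k}   (c_k = 0 for k > q),
using gamma(-m) = gamma(m).
psi-weights needed (psi_j = theta_j + sum_i phi_i psi_{j-i}):
  psi_1 = theta_1 + phi_1 = 0.079 + (-0.578) = -0.499
Right-hand sides:
  c_0 = sigma^2 (1 + theta_1 psi_1) = 3 * (1 + (0.079)(-0.499)) = 3 * 0.960579 = 2.881737
  c_1 = sigma^2 theta_1 = 3 * (0.079) = 0.237
  c_2 = 0
Equations for k = 0 and k = 1 (AR order 1):
  gamma(0) = phi_1 gamma(1) + c_0
  gamma(1) = phi_1 gamma(0) + c_1
Substituting the second into the first: gamma(0) (1 - phi_1^2) = c_0 + phi_1 c_1, so
  gamma(0) = (c_0 + phi_1 c_1) / (1 - phi_1^2) = (2.881737 + (-0.578)(0.237)) / (1 - (-0.578)^2) = 2.744751 / 0.665916 = 4.121768.
  gamma(1) = phi_1 gamma(0) + c_1 = (-0.578)(4.121768) + (0.237) = -2.145382.
For k = 2 (> q): gamma(2) = phi_1 gamma(1) = (-0.578)(-2.145382) = 1.240031.
Therefore gamma(2) = 1.2400 (to 4 decimal places).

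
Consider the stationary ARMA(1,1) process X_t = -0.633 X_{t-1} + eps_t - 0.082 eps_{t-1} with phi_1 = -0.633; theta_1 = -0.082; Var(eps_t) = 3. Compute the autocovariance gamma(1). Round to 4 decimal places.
\gamma(1) = -3.7649

Multiply the model equation by X_{t-k} and take expectations. With theta_0 = psi_0 = 1 and psi_j the MA(infinity) weights, this gives
  gamma(k) - sum_i phi_i gamma(k-i) = c_k,
  c_k = sigma^2 * sum_{j=k..q} theta_j psi_{j-k}   (c_k = 0 for k > q),
using gamma(-m) = gamma(m).
psi-weights needed (psi_j = theta_j + sum_i phi_i psi_{j-i}):
  psi_1 = theta_1 + phi_1 = -0.082 + (-0.633) = -0.715
Right-hand sides:
  c_0 = sigma^2 (1 + theta_1 psi_1) = 3 * (1 + (-0.082)(-0.715)) = 3 * 1.05863 = 3.17589
  c_1 = sigma^2 theta_1 = 3 * (-0.082) = -0.246
  c_2 = 0
Equations for k = 0 and k = 1 (AR order 1):
  gamma(0) = phi_1 gamma(1) + c_0
  gamma(1) = phi_1 gamma(0) + c_1
Substituting the second into the first: gamma(0) (1 - phi_1^2) = c_0 + phi_1 c_1, so
  gamma(0) = (c_0 + phi_1 c_1) / (1 - phi_1^2) = (3.17589 + (-0.633)(-0.246)) / (1 - (-0.633)^2) = 3.331608 / 0.599311 = 5.559064.
  gamma(1) = phi_1 gamma(0) + c_1 = (-0.633)(5.559064) + (-0.246) = -3.764887.
Therefore gamma(1) = -3.7649 (to 4 decimal places).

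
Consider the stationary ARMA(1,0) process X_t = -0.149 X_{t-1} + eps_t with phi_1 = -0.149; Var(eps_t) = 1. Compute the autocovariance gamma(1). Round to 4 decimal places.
\gamma(1) = -0.1524

Multiply the model equation by X_{t-k} and take expectations. With theta_0 = psi_0 = 1 and psi_j the MA(infinity) weights, this gives
  gamma(k) - sum_i phi_i gamma(k-i) = c_k,
  c_k = sigma^2 * sum_{j=k..q} theta_j psi_{j-k}   (c_k = 0 for k > q),
using gamma(-m) = gamma(m).
Pure AR (q = 0): c_0 = sigma^2 = 1, c_k = 0 for k >= 1.
Equations for k = 0 and k = 1 (AR order 1):
  gamma(0) = phi_1 gamma(1) + c_0
  gamma(1) = phi_1 gamma(0) + c_1
Substituting the second into the first: gamma(0) (1 - phi_1^2) = c_0 + phi_1 c_1, so
  gamma(0) = c_0 / (1 - phi_1^2) = 1 / (1 - (-0.149)^2) = 1 / 0.977799 = 1.022705.
  gamma(1) = phi_1 gamma(0) = (-0.149)(1.022705) = -0.152383.
Therefore gamma(1) = -0.1524 (to 4 decimal places).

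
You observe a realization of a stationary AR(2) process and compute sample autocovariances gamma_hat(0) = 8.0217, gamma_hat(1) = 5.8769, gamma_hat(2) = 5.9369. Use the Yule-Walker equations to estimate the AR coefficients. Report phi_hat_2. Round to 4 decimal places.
\hat\phi_{2} = 0.4390

The Yule-Walker equations for an AR(p) process read, in matrix form,
  Gamma_p phi = r_p,   with   (Gamma_p)_{ij} = gamma(|i - j|),
                       (r_p)_i = gamma(i),   i,j = 1..p.
Substitute the sample gammas (Toeplitz matrix and right-hand side of size 2):
  Gamma_p = [[8.0217, 5.8769], [5.8769, 8.0217]]
  r_p     = [5.8769, 5.9369]
Written out:
  8.0217 phi_1 + 5.8769 phi_2 = 5.8769
  5.8769 phi_1 + 8.0217 phi_2 = 5.9369
Solve by Cramer's rule:
  det = gamma(0)^2 - gamma(1)^2 = (8.0217)^2 - (5.8769)^2 = 64.34767089 - 34.53795361 = 29.80971728
  phi_hat_1 = [gamma(1) gamma(0) - gamma(1) gamma(2)] / det = [(5.8769)(8.0217) - (5.8769)(5.9369)] / 29.80971728 = 12.25216112 / 29.80971728 = 0.411
  phi_hat_2 = [gamma(0) gamma(2) - gamma(1)^2] / det = [(8.0217)(5.9369) - (5.8769)^2] / 29.80971728 = 13.08607712 / 29.80971728 = 0.439
So phi_hat = [0.4110, 0.4390].
Therefore phi_hat_2 = 0.4390.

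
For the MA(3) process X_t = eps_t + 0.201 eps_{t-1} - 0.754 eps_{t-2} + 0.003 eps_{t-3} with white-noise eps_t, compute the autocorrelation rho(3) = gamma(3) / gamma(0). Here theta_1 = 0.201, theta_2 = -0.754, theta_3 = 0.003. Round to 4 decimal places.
\rho(3) = 0.0019

For an MA(q) process with theta_0 = 1, the autocovariance is
  gamma(k) = sigma^2 * sum_{i=0..q-k} theta_i * theta_{i+k},
and rho(k) = gamma(k) / gamma(0). Sigma^2 cancels.
  numerator   = (1)*(0.003) = 0.003.
  denominator = (1)^2 + (0.201)^2 + (-0.754)^2 + (0.003)^2 = 1.608926.
  rho(3) = 0.003 / 1.608926 = 0.0019.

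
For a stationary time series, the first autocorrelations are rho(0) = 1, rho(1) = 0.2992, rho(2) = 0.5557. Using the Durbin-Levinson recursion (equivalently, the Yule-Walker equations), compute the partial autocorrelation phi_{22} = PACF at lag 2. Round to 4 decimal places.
\phi_{22} = 0.5120

The PACF at lag k is phi_{kk}, the last component of the solution
to the Yule-Walker system G_k phi = r_k where
  (G_k)_{ij} = rho(|i - j|), (r_k)_i = rho(i), i,j = 1..k.
Equivalently, Durbin-Levinson gives phi_{kk} iteratively:
  phi_{11} = rho(1)
  phi_{kk} = [rho(k) - sum_{j=1..k-1} phi_{k-1,j} rho(k-j)]
            / [1 - sum_{j=1..k-1} phi_{k-1,j} rho(j)],
  phi_{k,j} = phi_{k-1,j} - phi_{kk} phi_{k-1,k-j},  j = 1..k-1.
Step k = 1:
  phi_11 = rho(1) = 0.2992.
Step k = 2:
  phi_22 = [rho(2) - phi_11 rho(1)] / [1 - phi_11 rho(1)] = [0.5557 - (0.2992)(0.2992)] / [1 - (0.2992)(0.2992)]
         = 0.46617936 / 0.91047936 = 0.512.
Therefore phi_{22} = 0.5120.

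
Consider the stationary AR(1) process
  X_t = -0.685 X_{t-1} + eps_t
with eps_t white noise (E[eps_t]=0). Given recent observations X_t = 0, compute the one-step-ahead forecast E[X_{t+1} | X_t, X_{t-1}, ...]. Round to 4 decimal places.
E[X_{t+1} \mid \mathcal F_t] = 0.0000

For an AR(p) model X_t = c + sum_i phi_i X_{t-i} + eps_t, the
one-step-ahead conditional mean is
  E[X_{t+1} | X_t, ...] = c + sum_i phi_i X_{t+1-i}.
Substitute known values:
  E[X_{t+1} | ...] = (-0.685) * (0)
                   = 0.0000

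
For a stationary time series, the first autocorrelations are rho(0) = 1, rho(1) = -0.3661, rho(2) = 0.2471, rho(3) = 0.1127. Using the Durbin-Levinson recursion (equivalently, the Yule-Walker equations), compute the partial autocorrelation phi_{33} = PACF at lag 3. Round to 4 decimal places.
\phi_{33} = 0.2810

The PACF at lag k is phi_{kk}, the last component of the solution
to the Yule-Walker system G_k phi = r_k where
  (G_k)_{ij} = rho(|i - j|), (r_k)_i = rho(i), i,j = 1..k.
Equivalently, Durbin-Levinson gives phi_{kk} iteratively:
  phi_{11} = rho(1)
  phi_{kk} = [rho(k) - sum_{j=1..k-1} phi_{k-1,j} rho(k-j)]
            / [1 - sum_{j=1..k-1} phi_{k-1,j} rho(j)],
  phi_{k,j} = phi_{k-1,j} - phi_{kk} phi_{k-1,k-j},  j = 1..k-1.
Step k = 1:
  phi_11 = rho(1) = -0.3661.
Step k = 2:
  phi_22 = [rho(2) - phi_11 rho(1)] / [1 - phi_11 rho(1)] = [0.2471 - (-0.3661)(-0.3661)] / [1 - (-0.3661)(-0.3661)]
         = 0.11307079 / 0.86597079 = 0.130571.
  Update: phi_21 = phi_11 - phi_22 phi_11 = -0.3661 - (0.130571)(-0.3661) = -0.318298.
Step k = 3:
  phi_33 = [rho(3) - phi_21 rho(2) - phi_22 rho(1)] / [1 - phi_21 rho(1) - phi_22 rho(2)]
    numerator   = 0.1127 - (-0.318298)(0.2471) - (0.130571)(-0.3661) = 0.23915351
    denominator = 1 - (-0.318298)(-0.3661) - (0.130571)(0.2471) = 0.85120701
  phi_33 = 0.23915351 / 0.85120701 = 0.281.
Therefore phi_{33} = 0.2810.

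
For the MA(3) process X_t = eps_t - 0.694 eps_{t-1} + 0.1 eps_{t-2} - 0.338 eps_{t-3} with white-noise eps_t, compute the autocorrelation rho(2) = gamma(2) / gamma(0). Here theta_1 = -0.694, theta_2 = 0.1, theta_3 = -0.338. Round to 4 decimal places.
\rho(2) = 0.2083

For an MA(q) process with theta_0 = 1, the autocovariance is
  gamma(k) = sigma^2 * sum_{i=0..q-k} theta_i * theta_{i+k},
and rho(k) = gamma(k) / gamma(0). Sigma^2 cancels.
  numerator   = (1)*(0.1) + (-0.694)*(-0.338) = 0.334572.
  denominator = (1)^2 + (-0.694)^2 + (0.1)^2 + (-0.338)^2 = 1.60588.
  rho(2) = 0.334572 / 1.60588 = 0.2083.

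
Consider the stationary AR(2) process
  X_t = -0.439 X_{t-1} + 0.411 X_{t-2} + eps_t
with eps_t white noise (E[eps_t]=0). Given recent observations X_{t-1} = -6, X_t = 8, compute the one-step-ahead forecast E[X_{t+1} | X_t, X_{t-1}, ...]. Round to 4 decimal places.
E[X_{t+1} \mid \mathcal F_t] = -5.9780

For an AR(p) model X_t = c + sum_i phi_i X_{t-i} + eps_t, the
one-step-ahead conditional mean is
  E[X_{t+1} | X_t, ...] = c + sum_i phi_i X_{t+1-i}.
Substitute known values:
  E[X_{t+1} | ...] = (-0.439) * (8) + (0.411) * (-6)
                   = -5.9780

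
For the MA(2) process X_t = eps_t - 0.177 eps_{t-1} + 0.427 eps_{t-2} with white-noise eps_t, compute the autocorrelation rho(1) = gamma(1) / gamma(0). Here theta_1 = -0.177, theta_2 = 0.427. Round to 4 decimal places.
\rho(1) = -0.2081

For an MA(q) process with theta_0 = 1, the autocovariance is
  gamma(k) = sigma^2 * sum_{i=0..q-k} theta_i * theta_{i+k},
and rho(k) = gamma(k) / gamma(0). Sigma^2 cancels.
  numerator   = (1)*(-0.177) + (-0.177)*(0.427) = -0.252579.
  denominator = (1)^2 + (-0.177)^2 + (0.427)^2 = 1.213658.
  rho(1) = -0.252579 / 1.213658 = -0.2081.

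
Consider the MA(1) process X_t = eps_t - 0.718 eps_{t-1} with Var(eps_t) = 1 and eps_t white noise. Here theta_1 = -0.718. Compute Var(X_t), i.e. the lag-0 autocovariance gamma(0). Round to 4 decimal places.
\gamma(0) = 1.5155

For an MA(q) process X_t = eps_t + sum_i theta_i eps_{t-i} with
Var(eps_t) = sigma^2, the variance is
  gamma(0) = sigma^2 * (1 + sum_i theta_i^2).
  sum_i theta_i^2 = (-0.718)^2 = 0.515524.
  gamma(0) = 1 * (1 + 0.515524) = 1 * 1.515524 = 1.515524, which rounds to 1.5155.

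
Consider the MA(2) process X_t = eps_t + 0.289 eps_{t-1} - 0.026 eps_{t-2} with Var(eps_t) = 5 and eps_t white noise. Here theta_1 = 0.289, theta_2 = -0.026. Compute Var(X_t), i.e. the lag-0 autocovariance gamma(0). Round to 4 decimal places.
\gamma(0) = 5.4210

For an MA(q) process X_t = eps_t + sum_i theta_i eps_{t-i} with
Var(eps_t) = sigma^2, the variance is
  gamma(0) = sigma^2 * (1 + sum_i theta_i^2).
  sum_i theta_i^2 = (0.289)^2 + (-0.026)^2 = 0.083521 + 0.000676 = 0.084197.
  gamma(0) = 5 * (1 + 0.084197) = 5 * 1.084197 = 5.420985, which rounds to 5.4210.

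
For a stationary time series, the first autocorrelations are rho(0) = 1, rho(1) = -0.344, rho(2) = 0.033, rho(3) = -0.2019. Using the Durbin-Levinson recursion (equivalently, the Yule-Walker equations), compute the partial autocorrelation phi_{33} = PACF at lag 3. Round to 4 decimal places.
\phi_{33} = -0.2550

The PACF at lag k is phi_{kk}, the last component of the solution
to the Yule-Walker system G_k phi = r_k where
  (G_k)_{ij} = rho(|i - j|), (r_k)_i = rho(i), i,j = 1..k.
Equivalently, Durbin-Levinson gives phi_{kk} iteratively:
  phi_{11} = rho(1)
  phi_{kk} = [rho(k) - sum_{j=1..k-1} phi_{k-1,j} rho(k-j)]
            / [1 - sum_{j=1..k-1} phi_{k-1,j} rho(j)],
  phi_{k,j} = phi_{k-1,j} - phi_{kk} phi_{k-1,k-j},  j = 1..k-1.
Step k = 1:
  phi_11 = rho(1) = -0.344.
Step k = 2:
  phi_22 = [rho(2) - phi_11 rho(1)] / [1 - phi_11 rho(1)] = [0.033 - (-0.344)(-0.344)] / [1 - (-0.344)(-0.344)]
         = -0.085336 / 0.881664 = -0.09679.
  Update: phi_21 = phi_11 - phi_22 phi_11 = -0.344 - (-0.09679)(-0.344) = -0.377296.
Step k = 3:
  phi_33 = [rho(3) - phi_21 rho(2) - phi_22 rho(1)] / [1 - phi_21 rho(1) - phi_22 rho(2)]
    numerator   = -0.2019 - (-0.377296)(0.033) - (-0.09679)(-0.344) = -0.2227449
    denominator = 1 - (-0.377296)(-0.344) - (-0.09679)(0.033) = 0.87340435
  phi_33 = -0.2227449 / 0.87340435 = -0.255.
Therefore phi_{33} = -0.2550.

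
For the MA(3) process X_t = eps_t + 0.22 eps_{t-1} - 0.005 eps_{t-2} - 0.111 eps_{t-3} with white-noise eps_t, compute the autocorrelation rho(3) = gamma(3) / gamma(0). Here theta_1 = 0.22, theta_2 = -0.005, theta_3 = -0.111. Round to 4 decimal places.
\rho(3) = -0.1046

For an MA(q) process with theta_0 = 1, the autocovariance is
  gamma(k) = sigma^2 * sum_{i=0..q-k} theta_i * theta_{i+k},
and rho(k) = gamma(k) / gamma(0). Sigma^2 cancels.
  numerator   = (1)*(-0.111) = -0.111.
  denominator = (1)^2 + (0.22)^2 + (-0.005)^2 + (-0.111)^2 = 1.060746.
  rho(3) = -0.111 / 1.060746 = -0.1046.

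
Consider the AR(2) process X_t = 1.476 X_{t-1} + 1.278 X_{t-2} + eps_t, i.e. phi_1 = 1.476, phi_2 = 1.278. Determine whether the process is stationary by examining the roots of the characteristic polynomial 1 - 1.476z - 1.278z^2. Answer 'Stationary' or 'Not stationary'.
\text{Not stationary}

The AR(p) characteristic polynomial is P(z) = 1 - 1.476z - 1.278z^2.
Stationarity requires all roots to lie outside the unit circle, i.e. |z| > 1 for every root.
Set 1 + (-1.476) z + (-1.278) z^2 = 0, i.e. a z^2 + b z + c = 0 with a = -1.278, b = -1.476, c = 1.
Discriminant D = b^2 - 4ac = (-1.476)^2 - 4*(-1.278)*1 = 2.178576 - (-5.112) = 7.290576.
D >= 0, so the roots are real: z = (-b +/- sqrt(D)) / (2a) = (1.476 +/- 2.700107) / (-2.556).
  z_1 = (1.476 + 2.700107) / (-2.556) = -1.6338,   |z_1| = 1.6338.
  z_2 = (1.476 - 2.700107) / (-2.556) = 0.4789,   |z_2| = 0.4789.
Moduli of all roots: 1.6338, 0.4789.
All moduli strictly greater than 1? No.
Verdict: Not stationary.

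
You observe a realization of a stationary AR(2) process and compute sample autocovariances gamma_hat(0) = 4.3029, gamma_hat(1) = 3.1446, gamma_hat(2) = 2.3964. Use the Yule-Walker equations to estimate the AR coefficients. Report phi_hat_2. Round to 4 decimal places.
\hat\phi_{2} = 0.0490

The Yule-Walker equations for an AR(p) process read, in matrix form,
  Gamma_p phi = r_p,   with   (Gamma_p)_{ij} = gamma(|i - j|),
                       (r_p)_i = gamma(i),   i,j = 1..p.
Substitute the sample gammas (Toeplitz matrix and right-hand side of size 2):
  Gamma_p = [[4.3029, 3.1446], [3.1446, 4.3029]]
  r_p     = [3.1446, 2.3964]
Written out:
  4.3029 phi_1 + 3.1446 phi_2 = 3.1446
  3.1446 phi_1 + 4.3029 phi_2 = 2.3964
Solve by Cramer's rule:
  det = gamma(0)^2 - gamma(1)^2 = (4.3029)^2 - (3.1446)^2 = 18.51494841 - 9.88850916 = 8.62643925
  phi_hat_1 = [gamma(1) gamma(0) - gamma(1) gamma(2)] / det = [(3.1446)(4.3029) - (3.1446)(2.3964)] / 8.62643925 = 5.9951799 / 8.62643925 = 0.695
  phi_hat_2 = [gamma(0) gamma(2) - gamma(1)^2] / det = [(4.3029)(2.3964) - (3.1446)^2] / 8.62643925 = 0.4229604 / 8.62643925 = 0.049
So phi_hat = [0.6950, 0.0490].
Therefore phi_hat_2 = 0.0490.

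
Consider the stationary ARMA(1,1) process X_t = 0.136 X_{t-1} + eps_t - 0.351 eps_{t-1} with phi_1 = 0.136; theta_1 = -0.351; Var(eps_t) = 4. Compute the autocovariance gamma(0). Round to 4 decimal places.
\gamma(0) = 4.1884

Multiply the model equation by X_{t-k} and take expectations. With theta_0 = psi_0 = 1 and psi_j the MA(infinity) weights, this gives
  gamma(k) - sum_i phi_i gamma(k-i) = c_k,
  c_k = sigma^2 * sum_{j=k..q} theta_j psi_{j-k}   (c_k = 0 for k > q),
using gamma(-m) = gamma(m).
psi-weights needed (psi_j = theta_j + sum_i phi_i psi_{j-i}):
  psi_1 = theta_1 + phi_1 = -0.351 + (0.136) = -0.215
Right-hand sides:
  c_0 = sigma^2 (1 + theta_1 psi_1) = 4 * (1 + (-0.351)(-0.215)) = 4 * 1.075465 = 4.30186
  c_1 = sigma^2 theta_1 = 4 * (-0.351) = -1.404
  c_2 = 0
Equations for k = 0 and k = 1 (AR order 1):
  gamma(0) = phi_1 gamma(1) + c_0
  gamma(1) = phi_1 gamma(0) + c_1
Substituting the second into the first: gamma(0) (1 - phi_1^2) = c_0 + phi_1 c_1, so
  gamma(0) = (c_0 + phi_1 c_1) / (1 - phi_1^2) = (4.30186 + (0.136)(-1.404)) / (1 - (0.136)^2) = 4.110916 / 0.981504 = 4.188384.
Therefore gamma(0) = 4.1884 (to 4 decimal places).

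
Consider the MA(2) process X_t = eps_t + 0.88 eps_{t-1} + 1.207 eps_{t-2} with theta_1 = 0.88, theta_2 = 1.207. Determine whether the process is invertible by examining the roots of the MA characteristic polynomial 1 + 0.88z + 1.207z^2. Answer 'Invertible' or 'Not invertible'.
\text{Not invertible}

The MA(q) characteristic polynomial is P(z) = 1 + 0.88z + 1.207z^2.
Invertibility requires all roots to lie outside the unit circle, i.e. |z| > 1 for every root.
Set 1 + (0.88) z + (1.207) z^2 = 0, i.e. a z^2 + b z + c = 0 with a = 1.207, b = 0.88, c = 1.
Discriminant D = b^2 - 4ac = (0.88)^2 - 4*(1.207)*1 = 0.7744 - (4.828) = -4.0536.
D < 0, so the roots are the complex-conjugate pair z = (-b +/- i sqrt(-D)) / (2a) = -0.3645 +/- 0.834i.
For a conjugate pair |z|^2 = z * conj(z) = (product of roots) = c/a = 1/(1.207) = 0.8285, so |z| = sqrt(0.8285) = 0.9102 for both roots.
Moduli of all roots: 0.9102, 0.9102.
All moduli strictly greater than 1? No.
Verdict: Not invertible.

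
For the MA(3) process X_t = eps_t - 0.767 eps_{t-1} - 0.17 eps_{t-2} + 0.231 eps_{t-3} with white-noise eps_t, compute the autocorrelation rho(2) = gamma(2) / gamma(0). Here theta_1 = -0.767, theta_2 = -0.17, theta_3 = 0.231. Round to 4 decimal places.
\rho(2) = -0.2078

For an MA(q) process with theta_0 = 1, the autocovariance is
  gamma(k) = sigma^2 * sum_{i=0..q-k} theta_i * theta_{i+k},
and rho(k) = gamma(k) / gamma(0). Sigma^2 cancels.
  numerator   = (1)*(-0.17) + (-0.767)*(0.231) = -0.347177.
  denominator = (1)^2 + (-0.767)^2 + (-0.17)^2 + (0.231)^2 = 1.67055.
  rho(2) = -0.347177 / 1.67055 = -0.2078.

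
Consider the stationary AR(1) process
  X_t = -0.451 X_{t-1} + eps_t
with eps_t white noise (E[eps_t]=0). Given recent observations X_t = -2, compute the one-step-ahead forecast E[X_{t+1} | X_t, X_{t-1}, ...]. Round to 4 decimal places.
E[X_{t+1} \mid \mathcal F_t] = 0.9020

For an AR(p) model X_t = c + sum_i phi_i X_{t-i} + eps_t, the
one-step-ahead conditional mean is
  E[X_{t+1} | X_t, ...] = c + sum_i phi_i X_{t+1-i}.
Substitute known values:
  E[X_{t+1} | ...] = (-0.451) * (-2)
                   = 0.9020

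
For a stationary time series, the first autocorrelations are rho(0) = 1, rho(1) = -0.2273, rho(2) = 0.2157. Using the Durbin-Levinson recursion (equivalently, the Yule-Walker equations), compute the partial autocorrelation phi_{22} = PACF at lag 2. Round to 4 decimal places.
\phi_{22} = 0.1730

The PACF at lag k is phi_{kk}, the last component of the solution
to the Yule-Walker system G_k phi = r_k where
  (G_k)_{ij} = rho(|i - j|), (r_k)_i = rho(i), i,j = 1..k.
Equivalently, Durbin-Levinson gives phi_{kk} iteratively:
  phi_{11} = rho(1)
  phi_{kk} = [rho(k) - sum_{j=1..k-1} phi_{k-1,j} rho(k-j)]
            / [1 - sum_{j=1..k-1} phi_{k-1,j} rho(j)],
  phi_{k,j} = phi_{k-1,j} - phi_{kk} phi_{k-1,k-j},  j = 1..k-1.
Step k = 1:
  phi_11 = rho(1) = -0.2273.
Step k = 2:
  phi_22 = [rho(2) - phi_11 rho(1)] / [1 - phi_11 rho(1)] = [0.2157 - (-0.2273)(-0.2273)] / [1 - (-0.2273)(-0.2273)]
         = 0.16403471 / 0.94833471 = 0.173.
Therefore phi_{22} = 0.1730.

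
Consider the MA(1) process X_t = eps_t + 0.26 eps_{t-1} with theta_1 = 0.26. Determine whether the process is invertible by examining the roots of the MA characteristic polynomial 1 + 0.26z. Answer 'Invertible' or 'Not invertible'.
\text{Invertible}

The MA(q) characteristic polynomial is P(z) = 1 + 0.26z.
Invertibility requires all roots to lie outside the unit circle, i.e. |z| > 1 for every root.
This is linear in z: 1 + (0.26) z = 0  =>  z = -1/(0.26) = -3.846154,  |z| = 3.846154.
Moduli of all roots: 3.8462.
All moduli strictly greater than 1? Yes.
Verdict: Invertible.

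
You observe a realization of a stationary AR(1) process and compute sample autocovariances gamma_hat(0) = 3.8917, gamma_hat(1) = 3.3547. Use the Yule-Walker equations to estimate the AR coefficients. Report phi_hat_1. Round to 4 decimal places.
\hat\phi_{1} = 0.8620

The Yule-Walker equations for an AR(p) process read, in matrix form,
  Gamma_p phi = r_p,   with   (Gamma_p)_{ij} = gamma(|i - j|),
                       (r_p)_i = gamma(i),   i,j = 1..p.
Substitute the sample gammas (Toeplitz matrix and right-hand side of size 1):
  Gamma_p = [[3.8917]]
  r_p     = [3.3547]
With p = 1 this is the single equation gamma(0) phi_1 = gamma(1):
  phi_hat_1 = gamma(1) / gamma(0) = 3.3547 / 3.8917 = 0.8620.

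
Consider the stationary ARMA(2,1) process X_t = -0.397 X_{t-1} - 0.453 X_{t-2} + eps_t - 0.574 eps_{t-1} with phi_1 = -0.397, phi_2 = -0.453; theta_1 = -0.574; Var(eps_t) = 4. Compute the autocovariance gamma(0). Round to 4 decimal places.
\gamma(0) = 8.9367

Multiply the model equation by X_{t-k} and take expectations. With theta_0 = psi_0 = 1 and psi_j the MA(infinity) weights, this gives
  gamma(k) - sum_i phi_i gamma(k-i) = c_k,
  c_k = sigma^2 * sum_{j=k..q} theta_j psi_{j-k}   (c_k = 0 for k > q),
using gamma(-m) = gamma(m).
psi-weights needed (psi_j = theta_j + sum_i phi_i psi_{j-i}):
  psi_1 = theta_1 + phi_1 = -0.574 + (-0.397) = -0.971
Right-hand sides:
  c_0 = sigma^2 (1 + theta_1 psi_1) = 4 * (1 + (-0.574)(-0.971)) = 4 * 1.557354 = 6.229416
  c_1 = sigma^2 theta_1 = 4 * (-0.574) = -2.296
  c_2 = 0
Equations for k = 0, 1, 2 (AR order 2, c_2 = 0):
  (E0) gamma(0) = phi_1 gamma(1) + phi_2 gamma(2) + c_0
  (E1) gamma(1) = phi_1 gamma(0) + phi_2 gamma(1) + c_1
  (E2) gamma(2) = phi_1 gamma(1) + phi_2 gamma(0)
From (E1): gamma(1) = A gamma(0) + B with
  A = phi_1 / (1 - phi_2) = -0.397 / 1.453 = -0.273228,   B = c_1 / (1 - phi_2) = -2.296 / 1.453 = -1.580179.
Insert (E2) into (E0): gamma(0) (1 - phi_2^2) = phi_1 (1 + phi_2) gamma(1) + c_0.
  phi_1 (1 + phi_2) = (-0.397)(0.547) = -0.217159,   1 - phi_2^2 = 0.794791.
Replace gamma(1) by A gamma(0) + B and collect gamma(0):
  gamma(0) [0.794791 - (-0.217159)(-0.273228)] = (-0.217159)(-1.580179) + 6.229416
  gamma(0) * 0.735457 = 6.572566
  gamma(0) = 6.572566 / 0.735457 = 8.936709.
Therefore gamma(0) = 8.9367 (to 4 decimal places).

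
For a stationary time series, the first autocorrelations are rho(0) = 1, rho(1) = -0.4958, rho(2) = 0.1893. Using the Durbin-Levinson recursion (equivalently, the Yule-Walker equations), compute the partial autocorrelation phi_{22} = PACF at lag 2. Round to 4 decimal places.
\phi_{22} = -0.0749

The PACF at lag k is phi_{kk}, the last component of the solution
to the Yule-Walker system G_k phi = r_k where
  (G_k)_{ij} = rho(|i - j|), (r_k)_i = rho(i), i,j = 1..k.
Equivalently, Durbin-Levinson gives phi_{kk} iteratively:
  phi_{11} = rho(1)
  phi_{kk} = [rho(k) - sum_{j=1..k-1} phi_{k-1,j} rho(k-j)]
            / [1 - sum_{j=1..k-1} phi_{k-1,j} rho(j)],
  phi_{k,j} = phi_{k-1,j} - phi_{kk} phi_{k-1,k-j},  j = 1..k-1.
Step k = 1:
  phi_11 = rho(1) = -0.4958.
Step k = 2:
  phi_22 = [rho(2) - phi_11 rho(1)] / [1 - phi_11 rho(1)] = [0.1893 - (-0.4958)(-0.4958)] / [1 - (-0.4958)(-0.4958)]
         = -0.05651764 / 0.75418236 = -0.0749.
Therefore phi_{22} = -0.0749.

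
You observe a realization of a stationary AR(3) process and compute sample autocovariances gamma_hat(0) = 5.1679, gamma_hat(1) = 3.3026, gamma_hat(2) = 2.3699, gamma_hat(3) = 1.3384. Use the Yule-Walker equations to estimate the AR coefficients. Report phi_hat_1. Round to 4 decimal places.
\hat\phi_{1} = 0.5940

The Yule-Walker equations for an AR(p) process read, in matrix form,
  Gamma_p phi = r_p,   with   (Gamma_p)_{ij} = gamma(|i - j|),
                       (r_p)_i = gamma(i),   i,j = 1..p.
Substitute the sample gammas (Toeplitz matrix and right-hand side of size 3):
  Gamma_p = [[5.1679, 3.3026, 2.3699], [3.3026, 5.1679, 3.3026], [2.3699, 3.3026, 5.1679]]
  r_p     = [3.3026, 2.3699, 1.3384]
Written out (R1..R3):
  (R1) 5.1679 phi_1 + 3.3026 phi_2 + 2.3699 phi_3 = 3.3026
  (R2) 3.3026 phi_1 + 5.1679 phi_2 + 3.3026 phi_3 = 2.3699
  (R3) 2.3699 phi_1 + 3.3026 phi_2 + 5.1679 phi_3 = 1.3384
Gaussian elimination:
  R2 <- R2 - (3.3026/5.1679) R1 = R2 - (0.63906) R1:  3.057339 phi_2 + 1.788091 phi_3 = 0.259339
  R3 <- R3 - (2.3699/5.1679) R1 = R3 - (0.458581) R1:  1.788091 phi_2 + 4.081109 phi_3 = -0.176109
  R3 <- R3 - (1.788091/3.057339) R2 = R3 - (0.584852) R2:  3.035341 phi_3 = -0.327784
Back-substitution:
  phi_hat_3 = -0.327784 / 3.035341 = -0.107989
  phi_hat_2 = (0.259339 - (1.788091)(-0.107989)) / 3.057339 = 0.147983
  phi_hat_1 = (3.3026 - (3.3026)(0.147983) - (2.3699)(-0.107989)) / 5.1679 = 0.594012
So phi_hat = [0.5940, 0.1480, -0.1080].
Therefore phi_hat_1 = 0.5940.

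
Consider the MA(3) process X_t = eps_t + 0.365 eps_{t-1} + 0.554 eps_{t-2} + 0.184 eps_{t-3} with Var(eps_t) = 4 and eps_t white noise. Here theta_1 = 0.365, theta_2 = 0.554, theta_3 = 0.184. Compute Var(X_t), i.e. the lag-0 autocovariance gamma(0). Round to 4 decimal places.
\gamma(0) = 5.8960

For an MA(q) process X_t = eps_t + sum_i theta_i eps_{t-i} with
Var(eps_t) = sigma^2, the variance is
  gamma(0) = sigma^2 * (1 + sum_i theta_i^2).
  sum_i theta_i^2 = (0.365)^2 + (0.554)^2 + (0.184)^2 = 0.133225 + 0.306916 + 0.033856 = 0.473997.
  gamma(0) = 4 * (1 + 0.473997) = 4 * 1.473997 = 5.895988, which rounds to 5.8960.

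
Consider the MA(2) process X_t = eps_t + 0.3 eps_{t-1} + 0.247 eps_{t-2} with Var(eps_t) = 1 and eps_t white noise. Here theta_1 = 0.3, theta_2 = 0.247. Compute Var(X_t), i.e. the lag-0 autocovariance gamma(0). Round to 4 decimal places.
\gamma(0) = 1.1510

For an MA(q) process X_t = eps_t + sum_i theta_i eps_{t-i} with
Var(eps_t) = sigma^2, the variance is
  gamma(0) = sigma^2 * (1 + sum_i theta_i^2).
  sum_i theta_i^2 = (0.3)^2 + (0.247)^2 = 0.09 + 0.061009 = 0.151009.
  gamma(0) = 1 * (1 + 0.151009) = 1 * 1.151009 = 1.151009, which rounds to 1.1510.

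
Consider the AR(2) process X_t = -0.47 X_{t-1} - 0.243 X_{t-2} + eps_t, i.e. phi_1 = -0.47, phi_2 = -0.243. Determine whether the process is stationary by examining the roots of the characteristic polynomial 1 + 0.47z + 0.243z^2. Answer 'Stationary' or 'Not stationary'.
\text{Stationary}

The AR(p) characteristic polynomial is P(z) = 1 + 0.47z + 0.243z^2.
Stationarity requires all roots to lie outside the unit circle, i.e. |z| > 1 for every root.
Set 1 + (0.47) z + (0.243) z^2 = 0, i.e. a z^2 + b z + c = 0 with a = 0.243, b = 0.47, c = 1.
Discriminant D = b^2 - 4ac = (0.47)^2 - 4*(0.243)*1 = 0.2209 - (0.972) = -0.7511.
D < 0, so the roots are the complex-conjugate pair z = (-b +/- i sqrt(-D)) / (2a) = -0.9671 +/- 1.7833i.
For a conjugate pair |z|^2 = z * conj(z) = (product of roots) = c/a = 1/(0.243) = 4.115226, so |z| = sqrt(4.115226) = 2.0286 for both roots.
Moduli of all roots: 2.0286, 2.0286.
All moduli strictly greater than 1? Yes.
Verdict: Stationary.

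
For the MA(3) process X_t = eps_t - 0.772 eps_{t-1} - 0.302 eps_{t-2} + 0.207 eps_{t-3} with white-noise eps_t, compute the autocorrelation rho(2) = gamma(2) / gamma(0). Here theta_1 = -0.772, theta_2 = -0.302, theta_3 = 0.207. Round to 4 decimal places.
\rho(2) = -0.2669

For an MA(q) process with theta_0 = 1, the autocovariance is
  gamma(k) = sigma^2 * sum_{i=0..q-k} theta_i * theta_{i+k},
and rho(k) = gamma(k) / gamma(0). Sigma^2 cancels.
  numerator   = (1)*(-0.302) + (-0.772)*(0.207) = -0.461804.
  denominator = (1)^2 + (-0.772)^2 + (-0.302)^2 + (0.207)^2 = 1.730037.
  rho(2) = -0.461804 / 1.730037 = -0.2669.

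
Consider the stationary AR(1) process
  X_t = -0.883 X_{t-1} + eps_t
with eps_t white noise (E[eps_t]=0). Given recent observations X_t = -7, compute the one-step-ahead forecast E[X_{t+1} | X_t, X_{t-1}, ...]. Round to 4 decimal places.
E[X_{t+1} \mid \mathcal F_t] = 6.1810

For an AR(p) model X_t = c + sum_i phi_i X_{t-i} + eps_t, the
one-step-ahead conditional mean is
  E[X_{t+1} | X_t, ...] = c + sum_i phi_i X_{t+1-i}.
Substitute known values:
  E[X_{t+1} | ...] = (-0.883) * (-7)
                   = 6.1810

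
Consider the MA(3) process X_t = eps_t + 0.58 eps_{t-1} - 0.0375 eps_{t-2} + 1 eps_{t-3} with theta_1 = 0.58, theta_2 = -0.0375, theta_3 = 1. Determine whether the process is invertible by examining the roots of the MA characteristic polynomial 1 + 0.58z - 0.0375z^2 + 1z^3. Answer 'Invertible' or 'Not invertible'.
\text{Not invertible}

The MA(q) characteristic polynomial is P(z) = 1 + 0.58z - 0.0375z^2 + 1z^3.
Invertibility requires all roots to lie outside the unit circle, i.e. |z| > 1 for every root.
Degree 3: look for a simple real root z0 first, then factor out (1 - z/z0) and solve the remaining quadratic.
Testing z0 = -0.8: P(-0.8) = 1 + (0.58)(-0.8) + (-0.0375)(-0.8)^2 + (1)(-0.8)^3
  = 1 + (-0.464) + (-0.024) + (-0.512) = 0.  So z_0 = -0.8 is a root, |z_0| = 0.8.
Divide out the factor (1 + 1.25 z) = (1 - z/z0) (since 1/z0 = -1.25):
  P(z) = (1 + 1.25 z)(1 + (-0.67) z + (0.8) z^2)
  [check: z-coef -0.67 - (-1.25) = 0.58; z^2-coef 0.8 - (-1.25)(-0.67) = -0.0375; z^3-coef -(-1.25)(0.8) = 1.]
Remaining roots from the quadratic factor 1 + (-0.67) z + (0.8) z^2:
  Set 1 + (-0.67) z + (0.8) z^2 = 0, i.e. a z^2 + b z + c = 0 with a = 0.8, b = -0.67, c = 1.
  Discriminant D = b^2 - 4ac = (-0.67)^2 - 4*(0.8)*1 = 0.4489 - (3.2) = -2.7511.
  D < 0, so the roots are the complex-conjugate pair z = (-b +/- i sqrt(-D)) / (2a) = 0.4188 +/- 1.0367i.
  For a conjugate pair |z|^2 = z * conj(z) = (product of roots) = c/a = 1/(0.8) = 1.25, so |z| = sqrt(1.25) = 1.118 for both roots.
Moduli of all roots: 0.8000, 1.1180, 1.1180.
All moduli strictly greater than 1? No.
Verdict: Not invertible.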